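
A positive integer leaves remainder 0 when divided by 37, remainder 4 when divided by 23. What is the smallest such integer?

Combine the congruences pairwise.
From x ≡ 0 (mod 37) write x = 0 + 37t. Substituting into x ≡ 4 (mod 23) gives 37t ≡ 4 (mod 23), and since 14⁻¹ ≡ 5 (mod 23), t ≡ 20. Hence x ≡ 0 + 37·20 = 740 (mod 851).

740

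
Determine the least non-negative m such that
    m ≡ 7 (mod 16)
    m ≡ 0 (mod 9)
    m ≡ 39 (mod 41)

The moduli are pairwise coprime; N = 16·9·41 = 5904.
N/16 = 369; 369 ≡ 1 (mod 16), inverse 1.
N/9 = 656; 656 ≡ 8 (mod 9); 8·8 ≡ 1, so inverse 8.
N/41 = 144; 144 ≡ 21 (mod 41); 21·2 ≡ 1, so inverse 2.
m ≡ 7·369·1 + 0·656·8 + 39·144·2 = 13815.
13815 mod 5904 = 2007.

2007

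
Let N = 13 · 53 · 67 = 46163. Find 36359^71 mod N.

44362

Mod 13: 36359 ≡ 11; by Fermat, exponent reduces to 71 mod 12 = 11; 11^11 ≡ 6 (mod 13).
Mod 53: 36359 ≡ 1; by Fermat, exponent reduces to 71 mod 52 = 19; 1^19 ≡ 1 (mod 53).
Mod 67: 36359 ≡ 45; by Fermat, exponent reduces to 71 mod 66 = 5; 45^5 ≡ 8 (mod 67).
Combine by CRT: x ≡ 6 (mod 13), x ≡ 1 (mod 53), x ≡ 8 (mod 67) ⇒ x ≡ 44362 (mod 46163).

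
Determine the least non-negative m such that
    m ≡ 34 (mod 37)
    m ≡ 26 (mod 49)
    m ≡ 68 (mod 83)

60492

The moduli are pairwise coprime; N = 37·49·83 = 150479.
N/37 = 4067; 4067 ≡ 34 (mod 37); 34·12 ≡ 1, so inverse 12.
N/49 = 3071; 3071 ≡ 33 (mod 49); 33·3 ≡ 1, so inverse 3.
N/83 = 1813; 1813 ≡ 70 (mod 83); 70·51 ≡ 1, so inverse 51.
m ≡ 34·4067·12 + 26·3071·3 + 68·1813·51 = 8186358.
8186358 mod 150479 = 60492.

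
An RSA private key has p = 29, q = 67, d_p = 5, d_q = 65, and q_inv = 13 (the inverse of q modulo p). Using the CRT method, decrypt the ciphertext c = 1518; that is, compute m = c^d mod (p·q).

501

m₁ = c^(d_p) mod p: c ≡ 10 (mod 29), and 10^5 mod 29 = 8.
m₂ = c^(d_q) mod q: c ≡ 44 (mod 67), and 44^65 mod 67 = 32.
h = q_inv·(m₁ − m₂) mod p = 13·(8 − 32) mod 29 = 7.
m = m₂ + h·q = 32 + 7·67 = 501.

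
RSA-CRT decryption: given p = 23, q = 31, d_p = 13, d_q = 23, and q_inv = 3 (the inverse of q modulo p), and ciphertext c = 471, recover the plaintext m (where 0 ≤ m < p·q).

m₁ = c^(d_p) mod p: c ≡ 11 (mod 23), and 11^13 mod 23 = 17.
m₂ = c^(d_q) mod q: c ≡ 6 (mod 31), and 6^23 mod 31 = 26.
h = q_inv·(m₁ − m₂) mod p = 3·(17 − 26) mod 23 = 19.
m = m₂ + h·q = 26 + 19·31 = 615.

615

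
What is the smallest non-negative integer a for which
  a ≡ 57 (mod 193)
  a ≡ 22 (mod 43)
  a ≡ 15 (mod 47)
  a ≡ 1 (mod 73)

Combine the congruences pairwise.
From a ≡ 57 (mod 193) write a = 57 + 193t. Substituting into a ≡ 22 (mod 43) gives 193t ≡ 8 (mod 43), and since 21⁻¹ ≡ 41 (mod 43), t ≡ 27. Hence a ≡ 57 + 193·27 = 5268 (mod 8299).
From a ≡ 5268 (mod 8299) write a = 5268 + 8299t. Substituting into a ≡ 15 (mod 47) gives 8299t ≡ 11 (mod 47), and since 27⁻¹ ≡ 7 (mod 47), t ≡ 30. Hence a ≡ 5268 + 8299·30 = 254238 (mod 390053).
From a ≡ 254238 (mod 390053) write a = 254238 + 390053t. Substituting into a ≡ 1 (mod 73) gives 390053t ≡ 22 (mod 73), and since 14⁻¹ ≡ 47 (mod 73), t ≡ 12. Hence a ≡ 254238 + 390053·12 = 4934874 (mod 28473869).

4934874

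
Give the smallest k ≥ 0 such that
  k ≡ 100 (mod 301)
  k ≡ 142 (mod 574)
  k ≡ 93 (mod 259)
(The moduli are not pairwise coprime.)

Combine the congruences pairwise.
gcd(301, 574) = 7 and 7 | (142 − 100), so the pair is consistent; merging gives k ≡ 13344 (mod 24682), where 24682 = lcm(301, 574).
gcd(24682, 259) = 7 and 7 | (93 − 13344), so the pair is consistent; merging gives k ≡ 581030 (mod 913234), where 913234 = lcm(24682, 259).
The solution is unique modulo lcm(301, 574, 259) = 913234.

581030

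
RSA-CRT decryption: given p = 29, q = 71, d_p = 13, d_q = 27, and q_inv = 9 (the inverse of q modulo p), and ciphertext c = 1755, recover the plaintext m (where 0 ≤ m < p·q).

m₁ = c^(d_p) mod p: c ≡ 15 (mod 29), and 15^13 mod 29 = 27.
m₂ = c^(d_q) mod q: c ≡ 51 (mod 71), and 51^27 mod 71 = 39.
h = q_inv·(m₁ − m₂) mod p = 9·(27 − 39) mod 29 = 8.
m = m₂ + h·q = 39 + 8·71 = 607.

607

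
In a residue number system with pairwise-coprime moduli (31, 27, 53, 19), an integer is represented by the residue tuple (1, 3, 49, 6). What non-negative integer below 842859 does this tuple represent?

The moduli are pairwise coprime; N = 31·27·53·19 = 842859.
N/31 = 27189; 27189 ≡ 2 (mod 31); 2·16 ≡ 1, so inverse 16.
N/27 = 31217; 31217 ≡ 5 (mod 27); 5·11 ≡ 1, so inverse 11.
N/53 = 15903; 15903 ≡ 3 (mod 53); 3·18 ≡ 1, so inverse 18.
N/19 = 44361; 44361 ≡ 15 (mod 19); 15·14 ≡ 1, so inverse 14.
x ≡ 1·27189·16 + 3·31217·11 + 49·15903·18 + 6·44361·14 = 19217955.
19217955 mod 842859 = 675057.

675057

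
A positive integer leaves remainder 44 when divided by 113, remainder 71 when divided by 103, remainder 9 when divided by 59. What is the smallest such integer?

280849

From x ≡ 44 (mod 113) write x = 44 + 113t. Substituting into x ≡ 71 (mod 103) gives 113t ≡ 27 (mod 103), and since 10⁻¹ ≡ 31 (mod 103), t ≡ 13. Hence x ≡ 44 + 113·13 = 1513 (mod 11639).
From x ≡ 1513 (mod 11639) write x = 1513 + 11639t. Substituting into x ≡ 9 (mod 59) gives 11639t ≡ 30 (mod 59), and since 16⁻¹ ≡ 48 (mod 59), t ≡ 24. Hence x ≡ 1513 + 11639·24 = 280849 (mod 686701).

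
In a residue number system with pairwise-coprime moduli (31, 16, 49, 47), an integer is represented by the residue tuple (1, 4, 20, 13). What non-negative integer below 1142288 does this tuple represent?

From x ≡ 1 (mod 31) write x = 1 + 31t. Substituting into x ≡ 4 (mod 16) gives 31t ≡ 3 (mod 16), and since 15⁻¹ ≡ 15 (mod 16), t ≡ 13. Hence x ≡ 1 + 31·13 = 404 (mod 496).
From x ≡ 404 (mod 496) write x = 404 + 496t. Substituting into x ≡ 20 (mod 49) gives 496t ≡ 8 (mod 49), and since 6⁻¹ ≡ 41 (mod 49), t ≡ 34. Hence x ≡ 404 + 496·34 = 17268 (mod 24304).
From x ≡ 17268 (mod 24304) write x = 17268 + 24304t. Substituting into x ≡ 13 (mod 47) gives 24304t ≡ 41 (mod 47), and since 5⁻¹ ≡ 19 (mod 47), t ≡ 27. Hence x ≡ 17268 + 24304·27 = 673476 (mod 1142288).

673476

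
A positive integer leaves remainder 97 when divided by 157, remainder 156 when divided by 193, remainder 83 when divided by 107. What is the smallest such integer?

From n ≡ 97 (mod 157) write n = 97 + 157t. Substituting into n ≡ 156 (mod 193) gives 157t ≡ 59 (mod 193), and since 157⁻¹ ≡ 134 (mod 193), t ≡ 186. Hence n ≡ 97 + 157·186 = 29299 (mod 30301).
From n ≡ 29299 (mod 30301) write n = 29299 + 30301t. Substituting into n ≡ 83 (mod 107) gives 30301t ≡ 102 (mod 107), and since 20⁻¹ ≡ 91 (mod 107), t ≡ 80. Hence n ≡ 29299 + 30301·80 = 2453379 (mod 3242207).

2453379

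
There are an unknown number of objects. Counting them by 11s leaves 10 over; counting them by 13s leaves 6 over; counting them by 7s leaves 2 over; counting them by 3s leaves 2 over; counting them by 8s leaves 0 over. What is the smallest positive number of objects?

From N ≡ 10 (mod 11) write N = 10 + 11t. Substituting into N ≡ 6 (mod 13) gives 11t ≡ 9 (mod 13), and since 11⁻¹ ≡ 6 (mod 13), t ≡ 2. Hence N ≡ 10 + 11·2 = 32 (mod 143).
From N ≡ 32 (mod 143) write N = 32 + 143t. Substituting into N ≡ 2 (mod 7) gives 143t ≡ 5 (mod 7), and since 3⁻¹ ≡ 5 (mod 7), t ≡ 4. Hence N ≡ 32 + 143·4 = 604 (mod 1001).
From N ≡ 604 (mod 1001) write N = 604 + 1001t. Substituting into N ≡ 2 (mod 3) gives 1001t ≡ 1 (mod 3), and since 2⁻¹ ≡ 2 (mod 3), t ≡ 2. Hence N ≡ 604 + 1001·2 = 2606 (mod 3003).
From N ≡ 2606 (mod 3003) write N = 2606 + 3003t. Substituting into N ≡ 0 (mod 8) gives 3003t ≡ 2 (mod 8), and since 3⁻¹ ≡ 3 (mod 8), t ≡ 6. Hence N ≡ 2606 + 3003·6 = 20624 (mod 24024).

20624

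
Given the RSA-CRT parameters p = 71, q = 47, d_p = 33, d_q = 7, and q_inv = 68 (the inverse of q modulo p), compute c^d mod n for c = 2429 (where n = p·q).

148

m₁ = c^(d_p) mod p: c ≡ 15 (mod 71), and 15^33 mod 71 = 6.
m₂ = c^(d_q) mod q: c ≡ 32 (mod 47), and 32^7 mod 47 = 7.
h = q_inv·(m₁ − m₂) mod p = 68·(6 − 7) mod 71 = 3.
m = m₂ + h·q = 7 + 3·47 = 148.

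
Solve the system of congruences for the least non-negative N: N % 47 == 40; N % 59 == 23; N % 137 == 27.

From N ≡ 40 (mod 47) write N = 40 + 47t. Substituting into N ≡ 23 (mod 59) gives 47t ≡ 42 (mod 59), and since 47⁻¹ ≡ 54 (mod 59), t ≡ 26. Hence N ≡ 40 + 47·26 = 1262 (mod 2773).
From N ≡ 1262 (mod 2773) write N = 1262 + 2773t. Substituting into N ≡ 27 (mod 137) gives 2773t ≡ 135 (mod 137), and since 33⁻¹ ≡ 54 (mod 137), t ≡ 29. Hence N ≡ 1262 + 2773·29 = 81679 (mod 379901).

81679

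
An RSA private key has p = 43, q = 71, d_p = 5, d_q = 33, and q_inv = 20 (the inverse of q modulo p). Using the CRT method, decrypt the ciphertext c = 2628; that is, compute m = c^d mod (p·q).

m₁ = c^(d_p) mod p: c ≡ 5 (mod 43), and 5^5 mod 43 = 29.
m₂ = c^(d_q) mod q: c ≡ 1 (mod 71), and 1^33 mod 71 = 1.
h = q_inv·(m₁ − m₂) mod p = 20·(29 − 1) mod 43 = 1.
m = m₂ + h·q = 1 + 1·71 = 72.

72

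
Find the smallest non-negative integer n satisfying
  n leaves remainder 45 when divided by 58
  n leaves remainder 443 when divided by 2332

47083

gcd(58, 2332) = 2 and 2 | (443 − 45), so the pair is consistent; merging gives n ≡ 47083 (mod 67628), where 67628 = lcm(58, 2332).
The solution is unique modulo lcm(58, 2332) = 67628.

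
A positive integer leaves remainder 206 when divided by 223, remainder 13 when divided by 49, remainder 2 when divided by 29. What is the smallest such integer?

35440

From n ≡ 206 (mod 223) write n = 206 + 223t. Substituting into n ≡ 13 (mod 49) gives 223t ≡ 3 (mod 49), and since 27⁻¹ ≡ 20 (mod 49), t ≡ 11. Hence n ≡ 206 + 223·11 = 2659 (mod 10927).
From n ≡ 2659 (mod 10927) write n = 2659 + 10927t. Substituting into n ≡ 2 (mod 29) gives 10927t ≡ 11 (mod 29), and since 23⁻¹ ≡ 24 (mod 29), t ≡ 3. Hence n ≡ 2659 + 10927·3 = 35440 (mod 316883).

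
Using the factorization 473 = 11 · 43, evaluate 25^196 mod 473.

Mod 11: 25 ≡ 3; by Fermat, exponent reduces to 196 mod 10 = 6; 3^6 ≡ 3 (mod 11).
Mod 43: 25 ≡ 25; by Fermat, exponent reduces to 196 mod 42 = 28; 25^28 ≡ 36 (mod 43).
Combine by CRT: x ≡ 3 (mod 11), x ≡ 36 (mod 43) ⇒ x ≡ 36 (mod 473).

36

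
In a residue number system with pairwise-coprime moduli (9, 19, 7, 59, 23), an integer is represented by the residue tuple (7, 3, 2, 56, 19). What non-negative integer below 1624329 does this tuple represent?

231100

From x ≡ 7 (mod 9) write x = 7 + 9t. Substituting into x ≡ 3 (mod 19) gives 9t ≡ 15 (mod 19), and since 9⁻¹ ≡ 17 (mod 19), t ≡ 8. Hence x ≡ 7 + 9·8 = 79 (mod 171).
From x ≡ 79 (mod 171) write x = 79 + 171t. Substituting into x ≡ 2 (mod 7) gives 171t ≡ 0 (mod 7), and since 3⁻¹ ≡ 5 (mod 7), t ≡ 0. Hence x ≡ 79 + 171·0 = 79 (mod 1197).
From x ≡ 79 (mod 1197) write x = 79 + 1197t. Substituting into x ≡ 56 (mod 59) gives 1197t ≡ 36 (mod 59), and since 17⁻¹ ≡ 7 (mod 59), t ≡ 16. Hence x ≡ 79 + 1197·16 = 19231 (mod 70623).
From x ≡ 19231 (mod 70623) write x = 19231 + 70623t. Substituting into x ≡ 19 (mod 23) gives 70623t ≡ 16 (mod 23), and since 13⁻¹ ≡ 16 (mod 23), t ≡ 3. Hence x ≡ 19231 + 70623·3 = 231100 (mod 1624329).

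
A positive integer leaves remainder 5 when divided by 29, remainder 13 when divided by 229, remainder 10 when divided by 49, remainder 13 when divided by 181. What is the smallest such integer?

The moduli are pairwise coprime; N = 29·229·49·181 = 58899029.
N/29 = 2031001; 2031001 ≡ 15 (mod 29); 15·2 ≡ 1, so inverse 2.
N/229 = 257201; 257201 ≡ 34 (mod 229); 34·128 ≡ 1, so inverse 128.
N/49 = 1202021; 1202021 ≡ 2 (mod 49); 2·25 ≡ 1, so inverse 25.
N/181 = 325409; 325409 ≡ 152 (mod 181); 152·156 ≡ 1, so inverse 156.
a ≡ 5·2031001·2 + 13·257201·128 + 10·1202021·25 + 13·325409·156 = 1408727176.
1408727176 mod 58899029 = 54049509.

54049509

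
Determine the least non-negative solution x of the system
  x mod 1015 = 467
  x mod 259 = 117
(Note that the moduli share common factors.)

gcd(1015, 259) = 7 and 7 | (117 − 467), so the pair is consistent; merging gives x ≡ 29902 (mod 37555), where 37555 = lcm(1015, 259).
The solution is unique modulo lcm(1015, 259) = 37555.

29902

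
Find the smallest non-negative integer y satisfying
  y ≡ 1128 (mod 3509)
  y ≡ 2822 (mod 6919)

gcd(3509, 6919) = 11 and 11 | (2822 − 1128), so the pair is consistent; merging gives y ≡ 611694 (mod 2207161), where 2207161 = lcm(3509, 6919).
The solution is unique modulo lcm(3509, 6919) = 2207161.

611694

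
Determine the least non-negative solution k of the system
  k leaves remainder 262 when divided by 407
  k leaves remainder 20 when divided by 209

Combine the congruences pairwise.
gcd(407, 209) = 11 and 11 | (20 − 262), so the pair is consistent; merging gives k ≡ 1483 (mod 7733), where 7733 = lcm(407, 209).
The solution is unique modulo lcm(407, 209) = 7733.

1483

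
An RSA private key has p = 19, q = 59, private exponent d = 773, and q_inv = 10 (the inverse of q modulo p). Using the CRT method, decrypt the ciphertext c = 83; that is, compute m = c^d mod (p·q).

d_p = d mod (p−1) = 773 mod 18 = 17; d_q = d mod (q−1) = 19.
m₁ = c^(d_p) mod p: c ≡ 7 (mod 19), and 7^17 mod 19 = 11.
m₂ = c^(d_q) mod q: c ≡ 24 (mod 59), and 24^19 mod 59 = 56.
h = q_inv·(m₁ − m₂) mod p = 10·(11 − 56) mod 19 = 6.
m = m₂ + h·q = 56 + 6·59 = 410.

410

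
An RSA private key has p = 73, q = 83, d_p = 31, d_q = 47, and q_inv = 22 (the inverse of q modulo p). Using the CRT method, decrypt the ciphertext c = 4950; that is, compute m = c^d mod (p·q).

m₁ = c^(d_p) mod p: c ≡ 59 (mod 73), and 59^31 mod 73 = 31.
m₂ = c^(d_q) mod q: c ≡ 53 (mod 83), and 53^47 mod 83 = 39.
h = q_inv·(m₁ − m₂) mod p = 22·(31 − 39) mod 73 = 43.
m = m₂ + h·q = 39 + 43·83 = 3608.

3608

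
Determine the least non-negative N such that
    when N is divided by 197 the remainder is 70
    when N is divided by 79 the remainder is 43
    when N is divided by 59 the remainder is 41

From N ≡ 70 (mod 197) write N = 70 + 197t. Substituting into N ≡ 43 (mod 79) gives 197t ≡ 52 (mod 79), and since 39⁻¹ ≡ 77 (mod 79), t ≡ 54. Hence N ≡ 70 + 197·54 = 10708 (mod 15563).
From N ≡ 10708 (mod 15563) write N = 10708 + 15563t. Substituting into N ≡ 41 (mod 59) gives 15563t ≡ 12 (mod 59), and since 46⁻¹ ≡ 9 (mod 59), t ≡ 49. Hence N ≡ 10708 + 15563·49 = 773295 (mod 918217).

773295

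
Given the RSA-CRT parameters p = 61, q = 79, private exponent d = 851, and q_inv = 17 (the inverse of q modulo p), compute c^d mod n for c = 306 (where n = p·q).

1404

d_p = d mod (p−1) = 851 mod 60 = 11; d_q = d mod (q−1) = 71.
m₁ = c^(d_p) mod p: c ≡ 1 (mod 61), and 1^11 mod 61 = 1.
m₂ = c^(d_q) mod q: c ≡ 69 (mod 79), and 69^71 mod 79 = 61.
h = q_inv·(m₁ − m₂) mod p = 17·(1 − 61) mod 61 = 17.
m = m₂ + h·q = 61 + 17·79 = 1404.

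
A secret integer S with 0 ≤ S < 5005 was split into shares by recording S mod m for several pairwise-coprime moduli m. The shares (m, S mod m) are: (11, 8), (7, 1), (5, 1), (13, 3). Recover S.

3396

The moduli are pairwise coprime; N = 11·7·5·13 = 5005.
N/11 = 455; 455 ≡ 4 (mod 11); 4·3 ≡ 1, so inverse 3.
N/7 = 715; 715 ≡ 1 (mod 7), inverse 1.
N/5 = 1001; 1001 ≡ 1 (mod 5), inverse 1.
N/13 = 385; 385 ≡ 8 (mod 13); 8·5 ≡ 1, so inverse 5.
S ≡ 8·455·3 + 1·715·1 + 1·1001·1 + 3·385·5 = 18411.
18411 mod 5005 = 3396.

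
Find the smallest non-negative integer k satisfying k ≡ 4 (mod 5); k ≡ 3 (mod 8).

19

From k ≡ 4 (mod 5) write k = 4 + 5t. Substituting into k ≡ 3 (mod 8) gives 5t ≡ 7 (mod 8), and since 5⁻¹ ≡ 5 (mod 8), t ≡ 3. Hence k ≡ 4 + 5·3 = 19 (mod 40).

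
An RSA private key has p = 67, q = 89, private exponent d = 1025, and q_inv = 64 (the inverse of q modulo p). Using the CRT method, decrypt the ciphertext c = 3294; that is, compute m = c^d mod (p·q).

d_p = d mod (p−1) = 1025 mod 66 = 35; d_q = d mod (q−1) = 57.
m₁ = c^(d_p) mod p: c ≡ 11 (mod 67), and 11^35 mod 67 = 13.
m₂ = c^(d_q) mod q: c ≡ 1 (mod 89), and 1^57 mod 89 = 1.
h = q_inv·(m₁ − m₂) mod p = 64·(13 − 1) mod 67 = 31.
m = m₂ + h·q = 1 + 31·89 = 2760.

2760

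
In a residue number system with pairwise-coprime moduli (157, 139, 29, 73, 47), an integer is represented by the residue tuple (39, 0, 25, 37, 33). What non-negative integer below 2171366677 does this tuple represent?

257361975

The moduli are pairwise coprime; N = 157·139·29·73·47 = 2171366677.
N/157 = 13830361; 13830361 ≡ 74 (mod 157); 74·87 ≡ 1, so inverse 87.
N/139 = 15621343; 15621343 ≡ 106 (mod 139); 106·80 ≡ 1, so inverse 80.
N/29 = 74874713; 74874713 ≡ 19 (mod 29); 19·26 ≡ 1, so inverse 26.
N/73 = 29744749; 29744749 ≡ 23 (mod 73); 23·54 ≡ 1, so inverse 54.
N/47 = 46199291; 46199291 ≡ 30 (mod 47); 30·11 ≡ 1, so inverse 11.
x ≡ 39·13830361·87 + 0·15621343·80 + 25·74874713·26 + 37·29744749·54 + 33·46199291·11 = 171795329458.
171795329458 mod 2171366677 = 257361975.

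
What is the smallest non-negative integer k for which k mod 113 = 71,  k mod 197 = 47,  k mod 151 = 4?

1173576

From k ≡ 71 (mod 113) write k = 71 + 113t. Substituting into k ≡ 47 (mod 197) gives 113t ≡ 173 (mod 197), and since 113⁻¹ ≡ 68 (mod 197), t ≡ 141. Hence k ≡ 71 + 113·141 = 16004 (mod 22261).
From k ≡ 16004 (mod 22261) write k = 16004 + 22261t. Substituting into k ≡ 4 (mod 151) gives 22261t ≡ 6 (mod 151), and since 64⁻¹ ≡ 59 (mod 151), t ≡ 52. Hence k ≡ 16004 + 22261·52 = 1173576 (mod 3361411).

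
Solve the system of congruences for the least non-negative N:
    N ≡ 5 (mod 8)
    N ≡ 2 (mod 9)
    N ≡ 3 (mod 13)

Combine the congruences pairwise.
From N ≡ 5 (mod 8) write N = 5 + 8t. Substituting into N ≡ 2 (mod 9) gives 8t ≡ 6 (mod 9), and since 8⁻¹ ≡ 8 (mod 9), t ≡ 3. Hence N ≡ 5 + 8·3 = 29 (mod 72).
From N ≡ 29 (mod 72) write N = 29 + 72t. Substituting into N ≡ 3 (mod 13) gives 72t ≡ 0 (mod 13), and since 7⁻¹ ≡ 2 (mod 13), t ≡ 0. Hence N ≡ 29 + 72·0 = 29 (mod 936).

29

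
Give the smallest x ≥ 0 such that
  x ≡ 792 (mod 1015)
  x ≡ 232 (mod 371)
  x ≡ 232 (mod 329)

1220822

Combine the congruences pairwise.
gcd(1015, 371) = 7 and 7 | (232 − 792), so the pair is consistent; merging gives x ≡ 37332 (mod 53795), where 53795 = lcm(1015, 371).
gcd(53795, 329) = 7 and 7 | (232 − 37332), so the pair is consistent; merging gives x ≡ 1220822 (mod 2528365), where 2528365 = lcm(53795, 329).
The solution is unique modulo lcm(1015, 371, 329) = 2528365.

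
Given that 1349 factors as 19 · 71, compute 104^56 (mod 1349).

1335

Mod 19: 104 ≡ 9; by Fermat, exponent reduces to 56 mod 18 = 2; 9^2 ≡ 5 (mod 19).
Mod 71: 104 ≡ 33; 33^56 ≡ 57 (mod 71).
Combine by CRT: x ≡ 5 (mod 19), x ≡ 57 (mod 71) ⇒ x ≡ 1335 (mod 1349).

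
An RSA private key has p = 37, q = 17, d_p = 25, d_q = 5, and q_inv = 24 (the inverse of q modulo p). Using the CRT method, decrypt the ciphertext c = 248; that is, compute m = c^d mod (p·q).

m₁ = c^(d_p) mod p: c ≡ 26 (mod 37), and 26^25 mod 37 = 26.
m₂ = c^(d_q) mod q: c ≡ 10 (mod 17), and 10^5 mod 17 = 6.
h = q_inv·(m₁ − m₂) mod p = 24·(26 − 6) mod 37 = 36.
m = m₂ + h·q = 6 + 36·17 = 618.

618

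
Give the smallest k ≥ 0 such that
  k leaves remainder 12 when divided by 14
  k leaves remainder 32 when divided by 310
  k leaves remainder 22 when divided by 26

5612

Combine the congruences pairwise.
gcd(14, 310) = 2 and 2 | (32 − 12), so the pair is consistent; merging gives k ≡ 1272 (mod 2170), where 2170 = lcm(14, 310).
gcd(2170, 26) = 2 and 2 | (22 − 1272), so the pair is consistent; merging gives k ≡ 5612 (mod 28210), where 28210 = lcm(2170, 26).
The solution is unique modulo lcm(14, 310, 26) = 28210.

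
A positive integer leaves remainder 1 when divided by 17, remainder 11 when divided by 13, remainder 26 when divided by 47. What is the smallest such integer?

8110

The moduli are pairwise coprime; N = 17·13·47 = 10387.
N/17 = 611; 611 ≡ 16 (mod 17); 16·16 ≡ 1, so inverse 16.
N/13 = 799; 799 ≡ 6 (mod 13); 6·11 ≡ 1, so inverse 11.
N/47 = 221; 221 ≡ 33 (mod 47); 33·10 ≡ 1, so inverse 10.
t ≡ 1·611·16 + 11·799·11 + 26·221·10 = 163915.
163915 mod 10387 = 8110.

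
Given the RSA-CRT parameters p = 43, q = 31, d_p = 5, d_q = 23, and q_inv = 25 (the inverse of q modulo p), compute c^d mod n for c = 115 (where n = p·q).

1181

m₁ = c^(d_p) mod p: c ≡ 29 (mod 43), and 29^5 mod 43 = 20.
m₂ = c^(d_q) mod q: c ≡ 22 (mod 31), and 22^23 mod 31 = 3.
h = q_inv·(m₁ − m₂) mod p = 25·(20 − 3) mod 43 = 38.
m = m₂ + h·q = 3 + 38·31 = 1181.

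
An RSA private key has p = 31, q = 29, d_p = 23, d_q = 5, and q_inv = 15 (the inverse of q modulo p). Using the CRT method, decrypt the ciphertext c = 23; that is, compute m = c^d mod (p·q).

m₁ = c^(d_p) mod p: c ≡ 23 (mod 31), and 23^23 mod 31 = 15.
m₂ = c^(d_q) mod q: c ≡ 23 (mod 29), and 23^5 mod 29 = 25.
h = q_inv·(m₁ − m₂) mod p = 15·(15 − 25) mod 31 = 5.
m = m₂ + h·q = 25 + 5·29 = 170.

170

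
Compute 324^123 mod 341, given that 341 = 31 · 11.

Mod 31: 324 ≡ 14; by Fermat, exponent reduces to 123 mod 30 = 3; 14^3 ≡ 16 (mod 31).
Mod 11: 324 ≡ 5; by Fermat, exponent reduces to 123 mod 10 = 3; 5^3 ≡ 4 (mod 11).
Combine by CRT: x ≡ 16 (mod 31), x ≡ 4 (mod 11) ⇒ x ≡ 202 (mod 341).

202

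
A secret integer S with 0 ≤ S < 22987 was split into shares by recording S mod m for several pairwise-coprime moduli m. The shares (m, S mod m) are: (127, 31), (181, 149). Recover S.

19335

From S ≡ 31 (mod 127) write S = 31 + 127t. Substituting into S ≡ 149 (mod 181) gives 127t ≡ 118 (mod 181), and since 127⁻¹ ≡ 124 (mod 181), t ≡ 152. Hence S ≡ 31 + 127·152 = 19335 (mod 22987).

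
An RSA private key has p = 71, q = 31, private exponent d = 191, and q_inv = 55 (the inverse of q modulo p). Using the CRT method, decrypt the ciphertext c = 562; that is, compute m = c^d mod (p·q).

d_p = d mod (p−1) = 191 mod 70 = 51; d_q = d mod (q−1) = 11.
m₁ = c^(d_p) mod p: c ≡ 65 (mod 71), and 65^51 mod 71 = 33.
m₂ = c^(d_q) mod q: c ≡ 4 (mod 31), and 4^11 mod 31 = 4.
h = q_inv·(m₁ − m₂) mod p = 55·(33 − 4) mod 71 = 33.
m = m₂ + h·q = 4 + 33·31 = 1027.

1027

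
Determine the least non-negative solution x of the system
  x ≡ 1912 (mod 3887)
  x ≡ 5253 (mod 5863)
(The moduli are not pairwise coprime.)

1506181

gcd(3887, 5863) = 13 and 13 | (5253 − 1912), so the pair is consistent; merging gives x ≡ 1506181 (mod 1753037), where 1753037 = lcm(3887, 5863).
The solution is unique modulo lcm(3887, 5863) = 1753037.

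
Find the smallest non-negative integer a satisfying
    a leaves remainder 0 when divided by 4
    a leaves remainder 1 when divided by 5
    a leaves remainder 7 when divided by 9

16

From a ≡ 0 (mod 4) write a = 0 + 4t. Substituting into a ≡ 1 (mod 5) gives 4t ≡ 1 (mod 5), and since 4⁻¹ ≡ 4 (mod 5), t ≡ 4. Hence a ≡ 0 + 4·4 = 16 (mod 20).
From a ≡ 16 (mod 20) write a = 16 + 20t. Substituting into a ≡ 7 (mod 9) gives 20t ≡ 0 (mod 9), and since 2⁻¹ ≡ 5 (mod 9), t ≡ 0. Hence a ≡ 16 + 20·0 = 16 (mod 180).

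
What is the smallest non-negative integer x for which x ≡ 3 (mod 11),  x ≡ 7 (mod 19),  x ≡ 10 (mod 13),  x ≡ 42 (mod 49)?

The moduli are pairwise coprime; N = 11·19·13·49 = 133133.
N/11 = 12103; 12103 ≡ 3 (mod 11); 3·4 ≡ 1, so inverse 4.
N/19 = 7007; 7007 ≡ 15 (mod 19); 15·14 ≡ 1, so inverse 14.
N/13 = 10241; 10241 ≡ 10 (mod 13); 10·4 ≡ 1, so inverse 4.
N/49 = 2717; 2717 ≡ 22 (mod 49); 22·29 ≡ 1, so inverse 29.
x ≡ 3·12103·4 + 7·7007·14 + 10·10241·4 + 42·2717·29 = 4550868.
4550868 mod 133133 = 24346.

24346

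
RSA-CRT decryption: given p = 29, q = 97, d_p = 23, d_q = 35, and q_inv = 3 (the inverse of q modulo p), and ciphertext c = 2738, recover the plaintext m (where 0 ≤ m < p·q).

m₁ = c^(d_p) mod p: c ≡ 12 (mod 29), and 12^23 mod 29 = 17.
m₂ = c^(d_q) mod q: c ≡ 22 (mod 97), and 22^35 mod 97 = 75.
h = q_inv·(m₁ − m₂) mod p = 3·(17 − 75) mod 29 = 0.
m = m₂ + h·q = 75 + 0·97 = 75.

75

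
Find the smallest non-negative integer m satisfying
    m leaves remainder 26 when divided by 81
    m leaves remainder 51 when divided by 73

From m ≡ 26 (mod 81) write m = 26 + 81t. Substituting into m ≡ 51 (mod 73) gives 81t ≡ 25 (mod 73), and since 8⁻¹ ≡ 64 (mod 73), t ≡ 67. Hence m ≡ 26 + 81·67 = 5453 (mod 5913).

5453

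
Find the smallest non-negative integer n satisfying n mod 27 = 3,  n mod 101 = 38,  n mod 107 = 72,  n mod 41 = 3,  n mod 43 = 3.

The moduli are pairwise coprime; M = 27·101·107·41·43 = 514424007.
M/27 = 19052741; 19052741 ≡ 2 (mod 27); 2·14 ≡ 1, so inverse 14.
M/101 = 5093307; 5093307 ≡ 79 (mod 101); 79·78 ≡ 1, so inverse 78.
M/107 = 4807701; 4807701 ≡ 84 (mod 107); 84·93 ≡ 1, so inverse 93.
M/41 = 12546927; 12546927 ≡ 25 (mod 41); 25·23 ≡ 1, so inverse 23.
M/43 = 11963349; 11963349 ≡ 18 (mod 43); 18·12 ≡ 1, so inverse 12.
n ≡ 3·19052741·14 + 38·5093307·78 + 72·4807701·93 + 3·12546927·23 + 3·11963349·12 = 49385561493.
49385561493 mod 514424007 = 856821.

856821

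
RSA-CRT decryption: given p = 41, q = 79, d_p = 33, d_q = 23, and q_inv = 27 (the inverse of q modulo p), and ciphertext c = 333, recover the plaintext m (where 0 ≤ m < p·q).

1638

m₁ = c^(d_p) mod p: c ≡ 5 (mod 41), and 5^33 mod 41 = 39.
m₂ = c^(d_q) mod q: c ≡ 17 (mod 79), and 17^23 mod 79 = 58.
h = q_inv·(m₁ − m₂) mod p = 27·(39 − 58) mod 41 = 20.
m = m₂ + h·q = 58 + 20·79 = 1638.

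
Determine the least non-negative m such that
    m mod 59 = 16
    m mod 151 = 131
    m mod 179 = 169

86805

The moduli are pairwise coprime; N = 59·151·179 = 1594711.
N/59 = 27029; 27029 ≡ 7 (mod 59); 7·17 ≡ 1, so inverse 17.
N/151 = 10561; 10561 ≡ 142 (mod 151); 142·67 ≡ 1, so inverse 67.
N/179 = 8909; 8909 ≡ 138 (mod 179); 138·48 ≡ 1, so inverse 48.
m ≡ 16·27029·17 + 131·10561·67 + 169·8909·48 = 172315593.
172315593 mod 1594711 = 86805.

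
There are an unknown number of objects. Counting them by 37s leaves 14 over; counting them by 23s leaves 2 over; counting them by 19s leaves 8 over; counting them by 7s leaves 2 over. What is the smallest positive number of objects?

From N ≡ 14 (mod 37) write N = 14 + 37t. Substituting into N ≡ 2 (mod 23) gives 37t ≡ 11 (mod 23), and since 14⁻¹ ≡ 5 (mod 23), t ≡ 9. Hence N ≡ 14 + 37·9 = 347 (mod 851).
From N ≡ 347 (mod 851) write N = 347 + 851t. Substituting into N ≡ 8 (mod 19) gives 851t ≡ 3 (mod 19), and since 15⁻¹ ≡ 14 (mod 19), t ≡ 4. Hence N ≡ 347 + 851·4 = 3751 (mod 16169).
From N ≡ 3751 (mod 16169) write N = 3751 + 16169t. Substituting into N ≡ 2 (mod 7) gives 16169t ≡ 3 (mod 7), and since 6⁻¹ ≡ 6 (mod 7), t ≡ 4. Hence N ≡ 3751 + 16169·4 = 68427 (mod 113183).

68427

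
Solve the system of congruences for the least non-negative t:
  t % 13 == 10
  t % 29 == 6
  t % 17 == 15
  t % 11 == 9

The moduli are pairwise coprime; N = 13·29·17·11 = 70499.
N/13 = 5423; 5423 ≡ 2 (mod 13); 2·7 ≡ 1, so inverse 7.
N/29 = 2431; 2431 ≡ 24 (mod 29); 24·23 ≡ 1, so inverse 23.
N/17 = 4147; 4147 ≡ 16 (mod 17); 16·16 ≡ 1, so inverse 16.
N/11 = 6409; 6409 ≡ 7 (mod 11); 7·8 ≡ 1, so inverse 8.
t ≡ 10·5423·7 + 6·2431·23 + 15·4147·16 + 9·6409·8 = 2171816.
2171816 mod 70499 = 56846.

56846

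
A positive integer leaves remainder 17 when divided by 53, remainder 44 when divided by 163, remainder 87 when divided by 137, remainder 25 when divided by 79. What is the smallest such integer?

The moduli are pairwise coprime; N = 53·163·137·79 = 93499897.
N/53 = 1764149; 1764149 ≡ 44 (mod 53); 44·47 ≡ 1, so inverse 47.
N/163 = 573619; 573619 ≡ 22 (mod 163); 22·126 ≡ 1, so inverse 126.
N/137 = 682481; 682481 ≡ 84 (mod 137); 84·31 ≡ 1, so inverse 31.
N/79 = 1183543; 1183543 ≡ 44 (mod 79); 44·9 ≡ 1, so inverse 9.
a ≡ 17·1764149·47 + 44·573619·126 + 87·682481·31 + 25·1183543·9 = 6696647219.
6696647219 mod 93499897 = 58154532.

58154532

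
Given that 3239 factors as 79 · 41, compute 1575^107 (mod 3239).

2447

Mod 79: 1575 ≡ 74; by Fermat, exponent reduces to 107 mod 78 = 29; 74^29 ≡ 77 (mod 79).
Mod 41: 1575 ≡ 17; by Fermat, exponent reduces to 107 mod 40 = 27; 17^27 ≡ 28 (mod 41).
Combine by CRT: x ≡ 77 (mod 79), x ≡ 28 (mod 41) ⇒ x ≡ 2447 (mod 3239).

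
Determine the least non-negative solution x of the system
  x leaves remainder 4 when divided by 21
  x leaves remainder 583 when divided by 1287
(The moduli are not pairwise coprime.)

7018

gcd(21, 1287) = 3 and 3 | (583 − 4), so the pair is consistent; merging gives x ≡ 7018 (mod 9009), where 9009 = lcm(21, 1287).
The solution is unique modulo lcm(21, 1287) = 9009.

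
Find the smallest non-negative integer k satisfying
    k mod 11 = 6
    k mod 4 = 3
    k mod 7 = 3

171

From k ≡ 6 (mod 11) write k = 6 + 11t. Substituting into k ≡ 3 (mod 4) gives 11t ≡ 1 (mod 4), and since 3⁻¹ ≡ 3 (mod 4), t ≡ 3. Hence k ≡ 6 + 11·3 = 39 (mod 44).
From k ≡ 39 (mod 44) write k = 39 + 44t. Substituting into k ≡ 3 (mod 7) gives 44t ≡ 6 (mod 7), and since 2⁻¹ ≡ 4 (mod 7), t ≡ 3. Hence k ≡ 39 + 44·3 = 171 (mod 308).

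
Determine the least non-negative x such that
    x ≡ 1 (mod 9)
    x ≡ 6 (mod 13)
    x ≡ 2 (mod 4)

The moduli are pairwise coprime; N = 9·13·4 = 468.
N/9 = 52; 52 ≡ 7 (mod 9); 7·4 ≡ 1, so inverse 4.
N/13 = 36; 36 ≡ 10 (mod 13); 10·4 ≡ 1, so inverse 4.
N/4 = 117; 117 ≡ 1 (mod 4), inverse 1.
x ≡ 1·52·4 + 6·36·4 + 2·117·1 = 1306.
1306 mod 468 = 370.

370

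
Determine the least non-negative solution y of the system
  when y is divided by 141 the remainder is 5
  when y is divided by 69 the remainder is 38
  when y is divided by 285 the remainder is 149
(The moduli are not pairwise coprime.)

53444

gcd(141, 69) = 3 and 3 | (38 − 5), so the pair is consistent; merging gives y ≡ 1556 (mod 3243), where 3243 = lcm(141, 69).
gcd(3243, 285) = 3 and 3 | (149 − 1556), so the pair is consistent; merging gives y ≡ 53444 (mod 308085), where 308085 = lcm(3243, 285).
The solution is unique modulo lcm(141, 69, 285) = 308085.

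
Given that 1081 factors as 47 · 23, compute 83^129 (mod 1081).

585

Mod 47: 83 ≡ 36; by Fermat, exponent reduces to 129 mod 46 = 37; 36^37 ≡ 21 (mod 47).
Mod 23: 83 ≡ 14; by Fermat, exponent reduces to 129 mod 22 = 19; 14^19 ≡ 10 (mod 23).
Combine by CRT: x ≡ 21 (mod 47), x ≡ 10 (mod 23) ⇒ x ≡ 585 (mod 1081).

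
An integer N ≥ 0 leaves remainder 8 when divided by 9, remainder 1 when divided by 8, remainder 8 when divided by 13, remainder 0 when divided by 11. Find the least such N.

1529

The moduli are pairwise coprime; M = 9·8·13·11 = 10296.
M/9 = 1144; 1144 ≡ 1 (mod 9), inverse 1.
M/8 = 1287; 1287 ≡ 7 (mod 8); 7·7 ≡ 1, so inverse 7.
M/13 = 792; 792 ≡ 12 (mod 13); 12·12 ≡ 1, so inverse 12.
M/11 = 936; 936 ≡ 1 (mod 11), inverse 1.
N ≡ 8·1144·1 + 1·1287·7 + 8·792·12 + 0·936·1 = 94193.
94193 mod 10296 = 1529.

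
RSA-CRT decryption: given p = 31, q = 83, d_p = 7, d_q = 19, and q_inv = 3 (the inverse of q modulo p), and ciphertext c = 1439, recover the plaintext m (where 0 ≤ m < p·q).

m₁ = c^(d_p) mod p: c ≡ 13 (mod 31), and 13^7 mod 31 = 22.
m₂ = c^(d_q) mod q: c ≡ 28 (mod 83), and 28^19 mod 83 = 44.
h = q_inv·(m₁ − m₂) mod p = 3·(22 − 44) mod 31 = 27.
m = m₂ + h·q = 44 + 27·83 = 2285.

2285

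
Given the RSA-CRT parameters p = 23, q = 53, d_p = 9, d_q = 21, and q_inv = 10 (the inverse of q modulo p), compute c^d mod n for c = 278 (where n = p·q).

1202

m₁ = c^(d_p) mod p: c ≡ 2 (mod 23), and 2^9 mod 23 = 6.
m₂ = c^(d_q) mod q: c ≡ 13 (mod 53), and 13^21 mod 53 = 36.
h = q_inv·(m₁ − m₂) mod p = 10·(6 − 36) mod 23 = 22.
m = m₂ + h·q = 36 + 22·53 = 1202.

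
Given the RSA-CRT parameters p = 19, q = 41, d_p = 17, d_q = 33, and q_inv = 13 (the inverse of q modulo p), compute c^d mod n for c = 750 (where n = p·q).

m₁ = c^(d_p) mod p: c ≡ 9 (mod 19), and 9^17 mod 19 = 17.
m₂ = c^(d_q) mod q: c ≡ 12 (mod 41), and 12^33 mod 41 = 28.
h = q_inv·(m₁ − m₂) mod p = 13·(17 − 28) mod 19 = 9.
m = m₂ + h·q = 28 + 9·41 = 397.

397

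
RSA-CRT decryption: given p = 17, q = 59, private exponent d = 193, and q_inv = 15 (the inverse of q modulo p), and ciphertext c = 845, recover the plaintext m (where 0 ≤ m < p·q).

199

d_p = d mod (p−1) = 193 mod 16 = 1; d_q = d mod (q−1) = 19.
m₁ = c^(d_p) mod p: c ≡ 12 (mod 17), and 12^1 mod 17 = 12.
m₂ = c^(d_q) mod q: c ≡ 19 (mod 59), and 19^19 mod 59 = 22.
h = q_inv·(m₁ − m₂) mod p = 15·(12 − 22) mod 17 = 3.
m = m₂ + h·q = 22 + 3·59 = 199.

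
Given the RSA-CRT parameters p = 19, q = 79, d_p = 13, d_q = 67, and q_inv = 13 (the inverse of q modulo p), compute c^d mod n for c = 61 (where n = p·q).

940

m₁ = c^(d_p) mod p: c ≡ 4 (mod 19), and 4^13 mod 19 = 9.
m₂ = c^(d_q) mod q: c ≡ 61 (mod 79), and 61^67 mod 79 = 71.
h = q_inv·(m₁ − m₂) mod p = 13·(9 − 71) mod 19 = 11.
m = m₂ + h·q = 71 + 11·79 = 940.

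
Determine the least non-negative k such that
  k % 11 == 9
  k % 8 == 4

Combine the congruences pairwise.
From k ≡ 9 (mod 11) write k = 9 + 11t. Substituting into k ≡ 4 (mod 8) gives 11t ≡ 3 (mod 8), and since 3⁻¹ ≡ 3 (mod 8), t ≡ 1. Hence k ≡ 9 + 11·1 = 20 (mod 88).

20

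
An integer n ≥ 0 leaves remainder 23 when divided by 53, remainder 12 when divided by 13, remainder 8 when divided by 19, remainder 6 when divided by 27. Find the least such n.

The moduli are pairwise coprime; M = 53·13·19·27 = 353457.
M/53 = 6669; 6669 ≡ 44 (mod 53); 44·47 ≡ 1, so inverse 47.
M/13 = 27189; 27189 ≡ 6 (mod 13); 6·11 ≡ 1, so inverse 11.
M/19 = 18603; 18603 ≡ 2 (mod 19); 2·10 ≡ 1, so inverse 10.
M/27 = 13091; 13091 ≡ 23 (mod 27); 23·20 ≡ 1, so inverse 20.
n ≡ 23·6669·47 + 12·27189·11 + 8·18603·10 + 6·13091·20 = 13857297.
13857297 mod 353457 = 72474.

72474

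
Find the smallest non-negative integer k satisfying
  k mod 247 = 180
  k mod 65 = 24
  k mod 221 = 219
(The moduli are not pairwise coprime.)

Combine the congruences pairwise.
gcd(247, 65) = 13 and 13 | (24 − 180), so the pair is consistent; merging gives k ≡ 674 (mod 1235), where 1235 = lcm(247, 65).
gcd(1235, 221) = 13 and 13 | (219 − 674), so the pair is consistent; merging gives k ≡ 6849 (mod 20995), where 20995 = lcm(1235, 221).
The solution is unique modulo lcm(247, 65, 221) = 20995.

6849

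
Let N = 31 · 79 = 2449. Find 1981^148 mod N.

Mod 31: 1981 ≡ 28; by Fermat, exponent reduces to 148 mod 30 = 28; 28^28 ≡ 7 (mod 31).
Mod 79: 1981 ≡ 6; by Fermat, exponent reduces to 148 mod 78 = 70; 6^70 ≡ 26 (mod 79).
Combine by CRT: x ≡ 7 (mod 31), x ≡ 26 (mod 79) ⇒ x ≡ 658 (mod 2449).

658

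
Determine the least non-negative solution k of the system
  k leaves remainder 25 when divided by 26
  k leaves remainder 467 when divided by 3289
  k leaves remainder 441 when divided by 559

gcd(26, 3289) = 13 and 13 | (467 − 25), so the pair is consistent; merging gives k ≡ 467 (mod 6578), where 6578 = lcm(26, 3289).
gcd(6578, 559) = 13 and 13 | (441 − 467), so the pair is consistent; merging gives k ≡ 171495 (mod 282854), where 282854 = lcm(6578, 559).
The solution is unique modulo lcm(26, 3289, 559) = 282854.

171495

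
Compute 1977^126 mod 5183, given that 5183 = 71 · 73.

Mod 71: 1977 ≡ 60; by Fermat, exponent reduces to 126 mod 70 = 56; 60^56 ≡ 25 (mod 71).
Mod 73: 1977 ≡ 6; by Fermat, exponent reduces to 126 mod 72 = 54; 6^54 ≡ 72 (mod 73).
Combine by CRT: x ≡ 25 (mod 71), x ≡ 72 (mod 73) ⇒ x ≡ 948 (mod 5183).

948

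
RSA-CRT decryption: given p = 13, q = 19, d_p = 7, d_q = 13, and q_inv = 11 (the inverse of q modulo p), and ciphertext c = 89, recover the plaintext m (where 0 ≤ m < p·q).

m₁ = c^(d_p) mod p: c ≡ 11 (mod 13), and 11^7 mod 13 = 2.
m₂ = c^(d_q) mod q: c ≡ 13 (mod 19), and 13^13 mod 19 = 15.
h = q_inv·(m₁ − m₂) mod p = 11·(2 − 15) mod 13 = 0.
m = m₂ + h·q = 15 + 0·19 = 15.

15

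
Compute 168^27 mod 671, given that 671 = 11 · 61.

64

Mod 11: 168 ≡ 3; by Fermat, exponent reduces to 27 mod 10 = 7; 3^7 ≡ 9 (mod 11).
Mod 61: 168 ≡ 46; 46^27 ≡ 3 (mod 61).
Combine by CRT: x ≡ 9 (mod 11), x ≡ 3 (mod 61) ⇒ x ≡ 64 (mod 671).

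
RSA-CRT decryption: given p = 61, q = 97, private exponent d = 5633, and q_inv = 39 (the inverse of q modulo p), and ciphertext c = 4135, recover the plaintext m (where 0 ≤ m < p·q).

3430

d_p = d mod (p−1) = 5633 mod 60 = 53; d_q = d mod (q−1) = 65.
m₁ = c^(d_p) mod p: c ≡ 48 (mod 61), and 48^53 mod 61 = 14.
m₂ = c^(d_q) mod q: c ≡ 61 (mod 97), and 61^65 mod 97 = 35.
h = q_inv·(m₁ − m₂) mod p = 39·(14 − 35) mod 61 = 35.
m = m₂ + h·q = 35 + 35·97 = 3430.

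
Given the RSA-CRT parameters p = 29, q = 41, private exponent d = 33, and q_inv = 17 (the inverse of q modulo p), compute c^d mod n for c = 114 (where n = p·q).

606

d_p = d mod (p−1) = 33 mod 28 = 5; d_q = d mod (q−1) = 33.
m₁ = c^(d_p) mod p: c ≡ 27 (mod 29), and 27^5 mod 29 = 26.
m₂ = c^(d_q) mod q: c ≡ 32 (mod 41), and 32^33 mod 41 = 32.
h = q_inv·(m₁ − m₂) mod p = 17·(26 − 32) mod 29 = 14.
m = m₂ + h·q = 32 + 14·41 = 606.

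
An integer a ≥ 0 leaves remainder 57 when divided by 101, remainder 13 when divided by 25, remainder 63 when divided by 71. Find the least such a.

The moduli are pairwise coprime; N = 101·25·71 = 179275.
N/101 = 1775; 1775 ≡ 58 (mod 101); 58·54 ≡ 1, so inverse 54.
N/25 = 7171; 7171 ≡ 21 (mod 25); 21·6 ≡ 1, so inverse 6.
N/71 = 2525; 2525 ≡ 40 (mod 71); 40·16 ≡ 1, so inverse 16.
a ≡ 57·1775·54 + 13·7171·6 + 63·2525·16 = 8567988.
8567988 mod 179275 = 142063.

142063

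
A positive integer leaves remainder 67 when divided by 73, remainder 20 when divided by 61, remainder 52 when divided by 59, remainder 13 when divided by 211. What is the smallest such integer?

From m ≡ 67 (mod 73) write m = 67 + 73t. Substituting into m ≡ 20 (mod 61) gives 73t ≡ 14 (mod 61), and since 12⁻¹ ≡ 56 (mod 61), t ≡ 52. Hence m ≡ 67 + 73·52 = 3863 (mod 4453).
From m ≡ 3863 (mod 4453) write m = 3863 + 4453t. Substituting into m ≡ 52 (mod 59) gives 4453t ≡ 24 (mod 59), and since 28⁻¹ ≡ 19 (mod 59), t ≡ 43. Hence m ≡ 3863 + 4453·43 = 195342 (mod 262727).
From m ≡ 195342 (mod 262727) write m = 195342 + 262727t. Substituting into m ≡ 13 (mod 211) gives 262727t ≡ 57 (mod 211), and since 32⁻¹ ≡ 33 (mod 211), t ≡ 193. Hence m ≡ 195342 + 262727·193 = 50901653 (mod 55435397).

50901653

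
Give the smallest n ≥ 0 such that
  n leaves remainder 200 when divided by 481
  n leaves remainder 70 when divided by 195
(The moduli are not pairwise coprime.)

2605

Combine the congruences pairwise.
gcd(481, 195) = 13 and 13 | (70 − 200), so the pair is consistent; merging gives n ≡ 2605 (mod 7215), where 7215 = lcm(481, 195).
The solution is unique modulo lcm(481, 195) = 7215.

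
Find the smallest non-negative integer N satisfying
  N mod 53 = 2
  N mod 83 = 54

Combine the congruences pairwise.
From N ≡ 2 (mod 53) write N = 2 + 53t. Substituting into N ≡ 54 (mod 83) gives 53t ≡ 52 (mod 83), and since 53⁻¹ ≡ 47 (mod 83), t ≡ 37. Hence N ≡ 2 + 53·37 = 1963 (mod 4399).

1963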